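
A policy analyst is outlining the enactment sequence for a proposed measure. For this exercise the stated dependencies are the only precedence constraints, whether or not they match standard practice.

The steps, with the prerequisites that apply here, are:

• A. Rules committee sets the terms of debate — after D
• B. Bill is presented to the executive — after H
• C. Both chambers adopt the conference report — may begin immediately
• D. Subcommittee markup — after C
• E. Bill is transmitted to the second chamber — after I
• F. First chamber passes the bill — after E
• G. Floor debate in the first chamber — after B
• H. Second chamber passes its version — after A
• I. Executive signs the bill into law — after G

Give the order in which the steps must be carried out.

C, D, A, H, B, G, I, E, F

C is the only step with nothing outstanding, so it goes first.
D needed C, now all done → D.
A needed D, now all done → A.
That leaves H as the only ready step → H.
Next only B has its prerequisites met → B.
G needed B, now all done → G.
I needed G, now all done → I.
E needed I, now all done → E.
F is the only step now ready → F.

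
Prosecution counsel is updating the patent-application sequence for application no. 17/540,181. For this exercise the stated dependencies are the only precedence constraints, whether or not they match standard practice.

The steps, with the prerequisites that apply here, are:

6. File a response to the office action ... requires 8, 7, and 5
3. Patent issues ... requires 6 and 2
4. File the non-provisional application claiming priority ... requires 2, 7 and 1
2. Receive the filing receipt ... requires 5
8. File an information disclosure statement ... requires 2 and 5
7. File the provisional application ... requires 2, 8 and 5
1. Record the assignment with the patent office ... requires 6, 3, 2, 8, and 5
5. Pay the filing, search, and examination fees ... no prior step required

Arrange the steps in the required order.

5 2 8 7 6 3 1 4

Only 5 has no prerequisites, so it is first.
Next only 2 has its prerequisites met → 2.
Next only 8 has its prerequisites met → 8.
That leaves 7 as the only ready step → 7.
6 is the only step now ready → 6.
3 needed 6 and 2, now all done → 3.
1 is the only step now ready → 1.
That leaves 4 as the only ready step → 4.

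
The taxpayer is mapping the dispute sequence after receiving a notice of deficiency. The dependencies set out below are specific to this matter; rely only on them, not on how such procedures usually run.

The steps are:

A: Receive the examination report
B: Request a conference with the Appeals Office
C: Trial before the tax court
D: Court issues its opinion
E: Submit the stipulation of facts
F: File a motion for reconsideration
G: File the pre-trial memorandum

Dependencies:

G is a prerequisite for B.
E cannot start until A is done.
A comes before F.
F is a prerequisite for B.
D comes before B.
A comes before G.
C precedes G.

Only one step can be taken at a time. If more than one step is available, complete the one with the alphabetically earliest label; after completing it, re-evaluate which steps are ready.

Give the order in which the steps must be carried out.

A, C and D have no prerequisites; A has the earlier label, so A is first.
Now C, D, E and F have their prerequisites met. C has the earlier label, so C next.
G now also ready, so the ready set is {D, E, F, G}; D has the earlier label → D.
Now E, F and G have their prerequisites met. E has the earlier label, so E next.
Ready: F and G. F has the earlier label → F.
G is the only step now ready → G.
Next only B has its prerequisites met → B.

A, C, D, E, F, G, B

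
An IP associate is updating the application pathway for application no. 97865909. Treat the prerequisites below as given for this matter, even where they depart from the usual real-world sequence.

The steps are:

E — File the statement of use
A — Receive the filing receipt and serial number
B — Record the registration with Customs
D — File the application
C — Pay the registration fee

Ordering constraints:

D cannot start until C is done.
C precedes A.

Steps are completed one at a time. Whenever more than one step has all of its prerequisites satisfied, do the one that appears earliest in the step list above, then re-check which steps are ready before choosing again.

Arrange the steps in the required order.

E → B → C → A → D

Nothing is required for E, B and C. E is listed earlier → E first.
Ready: B and C. B is listed earlier → B.
C is the only step now ready → C.
A and D are both available; A is listed earlier → A.
That leaves D as the only ready step → D.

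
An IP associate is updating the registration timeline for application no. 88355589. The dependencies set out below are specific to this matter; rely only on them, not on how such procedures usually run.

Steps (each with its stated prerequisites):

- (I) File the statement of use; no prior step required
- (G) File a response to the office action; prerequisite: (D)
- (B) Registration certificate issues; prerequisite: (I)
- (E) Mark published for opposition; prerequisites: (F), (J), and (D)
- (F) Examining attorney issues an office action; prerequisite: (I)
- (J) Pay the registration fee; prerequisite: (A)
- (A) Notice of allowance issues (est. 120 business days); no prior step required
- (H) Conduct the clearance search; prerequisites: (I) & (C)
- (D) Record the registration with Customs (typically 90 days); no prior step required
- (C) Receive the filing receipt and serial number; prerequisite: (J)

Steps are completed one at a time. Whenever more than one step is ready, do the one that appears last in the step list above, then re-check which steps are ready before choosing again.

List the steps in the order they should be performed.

(D), (A) and (I) have no prerequisites; (D) is listed later, so (D) is first.
Ready: (A), (G) and (I). (A) is listed later → (A).
(J), (G) and (I) are all available; (J) is listed later → (J).
(C), (G) and (I) are all available; (C) is listed later → (C).
Ready: (G) and (I). (G) is listed later → (G).
Next only (I) has its prerequisites met → (I).
Ready: (H), (F) and (B). (H) is listed later → (H).
Ready: (F) and (B). (F) is listed later → (F).
(E) now also ready, so the ready set is {(E), (B)}; (E) is listed later → (E).
That leaves (B) as the only ready step → (B).

(D), (A), (J), (C), (G), (I), (H), (F), (E), (B)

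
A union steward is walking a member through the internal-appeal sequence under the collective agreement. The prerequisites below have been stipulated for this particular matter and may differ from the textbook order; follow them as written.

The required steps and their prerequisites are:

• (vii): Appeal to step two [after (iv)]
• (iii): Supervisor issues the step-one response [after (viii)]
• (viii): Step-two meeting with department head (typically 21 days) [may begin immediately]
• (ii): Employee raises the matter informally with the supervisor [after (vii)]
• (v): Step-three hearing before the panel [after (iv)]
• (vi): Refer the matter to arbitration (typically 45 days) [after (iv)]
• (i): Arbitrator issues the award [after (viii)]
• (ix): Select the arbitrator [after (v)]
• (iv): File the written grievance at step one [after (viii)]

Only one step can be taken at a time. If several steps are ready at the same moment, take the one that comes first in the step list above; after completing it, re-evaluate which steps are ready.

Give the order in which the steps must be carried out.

(viii), (iii), (i), (iv), (vii), (ii), (v), (vi), (ix)

(viii) is the only step with nothing outstanding, so it goes first.
(iii), (i) and (iv) are all available; (iii) is listed earlier → (iii).
Now (i) and (iv) have their prerequisites met. (i) is listed earlier, so (i) next.
(iv) needed (viii), now all done → (iv).
(vii), (v) and (vi) are all available; (vii) is listed earlier → (vii).
(ii) now also ready, so the ready set is {(ii), (v), (vi)}; (ii) is listed earlier → (ii).
Ready: (v) and (vi). (v) is listed earlier → (v).
(ix) now also ready, so the ready set is {(vi), (ix)}; (vi) is listed earlier → (vi).
(ix) needed (v), now all done → (ix).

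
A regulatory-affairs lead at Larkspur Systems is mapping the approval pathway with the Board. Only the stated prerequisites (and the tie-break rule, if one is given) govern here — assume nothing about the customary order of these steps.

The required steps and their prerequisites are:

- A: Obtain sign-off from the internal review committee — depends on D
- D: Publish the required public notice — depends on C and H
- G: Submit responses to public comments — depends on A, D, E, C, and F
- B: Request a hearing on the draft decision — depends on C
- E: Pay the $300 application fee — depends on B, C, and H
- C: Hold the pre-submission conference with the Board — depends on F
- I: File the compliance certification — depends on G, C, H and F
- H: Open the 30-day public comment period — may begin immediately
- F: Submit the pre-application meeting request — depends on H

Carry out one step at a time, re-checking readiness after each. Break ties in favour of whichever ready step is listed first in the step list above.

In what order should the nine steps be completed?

H, F, C, D, A, B, E, G, I

H has no prerequisites → H first.
F needed H, now all done → F.
C is the only step now ready → C.
D and B are both available; D is listed earlier → D.
A and B are both available; A is listed earlier → A.
B needed C, now all done → B.
That leaves E as the only ready step → E.
G needed A, D, E, C and F, now all done → G.
I needed G, C, H and F, now all done → I.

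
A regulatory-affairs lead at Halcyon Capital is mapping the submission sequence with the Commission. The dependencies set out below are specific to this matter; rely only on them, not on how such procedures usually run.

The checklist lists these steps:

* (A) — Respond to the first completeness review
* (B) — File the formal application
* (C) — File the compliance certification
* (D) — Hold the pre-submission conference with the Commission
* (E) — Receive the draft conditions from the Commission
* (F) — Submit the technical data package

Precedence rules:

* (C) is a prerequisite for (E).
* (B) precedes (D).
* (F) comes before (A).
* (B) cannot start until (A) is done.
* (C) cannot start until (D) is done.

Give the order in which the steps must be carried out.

(F) → (A) → (B) → (D) → (C) → (E)

Only (F) has no prerequisites, so it is first.
That leaves (A) as the only ready step → (A).
Next only (B) has its prerequisites met → (B).
That leaves (D) as the only ready step → (D).
(C) needed (D), now all done → (C).
Next only (E) has its prerequisites met → (E).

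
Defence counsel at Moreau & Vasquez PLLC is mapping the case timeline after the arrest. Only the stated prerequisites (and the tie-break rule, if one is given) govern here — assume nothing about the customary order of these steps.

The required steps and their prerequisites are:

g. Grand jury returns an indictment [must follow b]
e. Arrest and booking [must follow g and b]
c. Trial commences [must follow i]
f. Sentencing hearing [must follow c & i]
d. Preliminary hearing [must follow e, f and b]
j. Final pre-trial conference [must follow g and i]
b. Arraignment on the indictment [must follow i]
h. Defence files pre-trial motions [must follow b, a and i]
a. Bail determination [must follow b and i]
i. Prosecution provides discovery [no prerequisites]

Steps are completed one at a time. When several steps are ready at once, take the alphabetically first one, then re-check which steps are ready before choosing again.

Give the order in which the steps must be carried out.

Only i has no prerequisites, so it is first.
b and c are both available; b has the earlier label → b.
a and g now also ready, so the ready set is {a, c, g}; a has the earlier label → a.
c, g and h are all available; c has the earlier label → c.
Ready: f, g and h. f has the earlier label → f.
g and h are both available; g has the earlier label → g.
e and j now also ready, so the ready set is {e, h, j}; e has the earlier label → e.
d now also ready, so the ready set is {d, h, j}; d has the earlier label → d.
Now h and j have their prerequisites met. h has the earlier label, so h next.
j needed g and i, now all done → j.

i, b, a, c, f, g, e, d, h, j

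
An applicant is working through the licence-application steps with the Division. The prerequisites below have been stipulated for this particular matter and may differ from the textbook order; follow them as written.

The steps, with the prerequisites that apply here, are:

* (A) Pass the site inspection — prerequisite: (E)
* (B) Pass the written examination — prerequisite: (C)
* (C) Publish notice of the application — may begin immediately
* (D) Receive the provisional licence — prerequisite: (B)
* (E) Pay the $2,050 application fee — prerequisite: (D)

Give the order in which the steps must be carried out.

(C) (B) (D) (E) (A)

(C) has no prerequisites → (C) first.
That leaves (B) as the only ready step → (B).
(D) is the only step now ready → (D).
Next only (E) has its prerequisites met → (E).
That leaves (A) as the only ready step → (A).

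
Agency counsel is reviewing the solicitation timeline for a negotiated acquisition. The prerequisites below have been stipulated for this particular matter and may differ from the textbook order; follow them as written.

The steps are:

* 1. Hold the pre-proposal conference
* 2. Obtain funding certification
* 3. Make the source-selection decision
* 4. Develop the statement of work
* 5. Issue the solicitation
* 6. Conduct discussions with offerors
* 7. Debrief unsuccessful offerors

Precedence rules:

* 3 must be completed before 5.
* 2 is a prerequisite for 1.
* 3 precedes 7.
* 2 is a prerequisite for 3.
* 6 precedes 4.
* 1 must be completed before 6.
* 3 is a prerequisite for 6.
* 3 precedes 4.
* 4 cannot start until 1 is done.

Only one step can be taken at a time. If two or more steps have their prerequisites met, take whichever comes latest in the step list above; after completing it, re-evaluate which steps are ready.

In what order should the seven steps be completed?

2, 3, 7, 5, 1, 6, 4

2 is the only step with nothing outstanding, so it goes first.
3 and 1 are both available; 3 is listed later → 3.
7 and 5 now also ready, so the ready set is {7, 5, 1}; 7 is listed later → 7.
Ready: 5 and 1. 5 is listed later → 5.
That leaves 1 as the only ready step → 1.
That leaves 6 as the only ready step → 6.
That leaves 4 as the only ready step → 4.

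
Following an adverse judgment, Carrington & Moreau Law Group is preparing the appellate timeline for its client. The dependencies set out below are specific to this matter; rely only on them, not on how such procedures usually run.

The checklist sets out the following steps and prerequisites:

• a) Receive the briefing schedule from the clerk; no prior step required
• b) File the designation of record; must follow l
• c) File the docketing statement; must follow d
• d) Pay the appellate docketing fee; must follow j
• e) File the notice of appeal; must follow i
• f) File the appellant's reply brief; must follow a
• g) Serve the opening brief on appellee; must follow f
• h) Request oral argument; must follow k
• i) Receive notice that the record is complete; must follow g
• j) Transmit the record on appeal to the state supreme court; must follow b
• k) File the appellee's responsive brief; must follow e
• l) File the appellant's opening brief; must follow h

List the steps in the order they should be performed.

a, f, g, i, e, k, h, l, b, j, d, c

a has no prerequisites → a first.
f needed a, now all done → f.
g needed f, now all done → g.
i is the only step now ready → i.
e is the only step now ready → e.
k is the only step now ready → k.
h needed k, now all done → h.
Next only l has its prerequisites met → l.
b is the only step now ready → b.
j needed b, now all done → j.
Next only d has its prerequisites met → d.
c is the only step now ready → c.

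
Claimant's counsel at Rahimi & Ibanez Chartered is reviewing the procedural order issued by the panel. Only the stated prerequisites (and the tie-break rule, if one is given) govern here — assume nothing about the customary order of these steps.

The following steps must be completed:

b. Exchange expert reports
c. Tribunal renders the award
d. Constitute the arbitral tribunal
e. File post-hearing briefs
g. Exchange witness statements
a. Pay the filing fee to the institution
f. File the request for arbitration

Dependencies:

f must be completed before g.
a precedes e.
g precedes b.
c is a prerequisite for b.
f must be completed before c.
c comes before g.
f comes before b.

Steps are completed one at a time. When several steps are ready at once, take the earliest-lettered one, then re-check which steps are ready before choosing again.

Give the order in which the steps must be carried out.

a, d, e, f, c, g, b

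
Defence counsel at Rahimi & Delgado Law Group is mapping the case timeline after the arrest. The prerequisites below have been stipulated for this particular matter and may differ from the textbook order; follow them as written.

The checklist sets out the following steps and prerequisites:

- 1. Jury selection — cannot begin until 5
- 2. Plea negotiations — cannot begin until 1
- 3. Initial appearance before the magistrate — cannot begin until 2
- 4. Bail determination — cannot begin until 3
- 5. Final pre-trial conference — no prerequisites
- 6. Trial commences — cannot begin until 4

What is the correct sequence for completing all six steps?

5 is the only step with nothing outstanding, so it goes first.
That leaves 1 as the only ready step → 1.
That leaves 2 as the only ready step → 2.
That leaves 3 as the only ready step → 3.
4 needed 3, now all done → 4.
That leaves 6 as the only ready step → 6.

5, 1, 2, 3, 4, 6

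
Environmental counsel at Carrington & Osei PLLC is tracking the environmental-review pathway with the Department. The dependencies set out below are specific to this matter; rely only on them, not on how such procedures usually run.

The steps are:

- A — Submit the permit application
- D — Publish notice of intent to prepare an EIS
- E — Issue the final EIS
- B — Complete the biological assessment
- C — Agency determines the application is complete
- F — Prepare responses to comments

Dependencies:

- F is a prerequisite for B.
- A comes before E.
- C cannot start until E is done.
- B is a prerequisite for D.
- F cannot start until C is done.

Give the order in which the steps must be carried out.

A E C F B D

Only A has no prerequisites, so it is first.
That leaves E as the only ready step → E.
That leaves C as the only ready step → C.
Next only F has its prerequisites met → F.
That leaves B as the only ready step → B.
Next only D has its prerequisites met → D.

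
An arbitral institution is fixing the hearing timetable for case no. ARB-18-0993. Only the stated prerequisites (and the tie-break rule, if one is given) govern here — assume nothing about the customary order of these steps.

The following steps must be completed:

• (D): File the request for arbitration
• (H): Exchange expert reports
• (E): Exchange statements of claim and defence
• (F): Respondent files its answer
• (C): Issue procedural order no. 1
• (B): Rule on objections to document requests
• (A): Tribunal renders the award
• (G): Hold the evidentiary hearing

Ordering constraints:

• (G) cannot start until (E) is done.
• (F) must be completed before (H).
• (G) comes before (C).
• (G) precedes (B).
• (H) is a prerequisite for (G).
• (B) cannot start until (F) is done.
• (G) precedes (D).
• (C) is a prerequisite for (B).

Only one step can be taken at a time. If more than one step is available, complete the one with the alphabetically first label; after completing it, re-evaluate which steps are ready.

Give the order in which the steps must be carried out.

(A) → (E) → (F) → (H) → (G) → (C) → (B) → (D)

Nothing is required for (A), (E) and (F). (A) has the earlier label → (A) first.
Now (E) and (F) have their prerequisites met. (E) has the earlier label, so (E) next.
(F) is the only step now ready → (F).
Next only (H) has its prerequisites met → (H).
That leaves (G) as the only ready step → (G).
(C) and (D) are both available; (C) has the earlier label → (C).
(B) now also ready, so the ready set is {(B), (D)}; (B) has the earlier label → (B).
Next only (D) has its prerequisites met → (D).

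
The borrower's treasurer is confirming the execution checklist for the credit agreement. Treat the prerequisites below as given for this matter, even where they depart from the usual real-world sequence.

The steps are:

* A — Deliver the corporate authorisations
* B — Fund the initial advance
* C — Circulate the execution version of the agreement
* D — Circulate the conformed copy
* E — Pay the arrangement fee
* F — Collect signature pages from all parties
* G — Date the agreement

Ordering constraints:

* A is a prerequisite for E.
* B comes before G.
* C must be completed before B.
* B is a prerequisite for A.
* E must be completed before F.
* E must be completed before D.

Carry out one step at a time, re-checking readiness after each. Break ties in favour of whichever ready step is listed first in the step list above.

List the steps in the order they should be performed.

Only C has no prerequisites, so it is first.
B is the only step now ready → B.
A and G are both available; A is listed earlier → A.
E now also ready, so the ready set is {E, G}; E is listed earlier → E.
D, F and G are all available; D is listed earlier → D.
F and G are both available; F is listed earlier → F.
Next only G has its prerequisites met → G.

C, B, A, E, D, F, G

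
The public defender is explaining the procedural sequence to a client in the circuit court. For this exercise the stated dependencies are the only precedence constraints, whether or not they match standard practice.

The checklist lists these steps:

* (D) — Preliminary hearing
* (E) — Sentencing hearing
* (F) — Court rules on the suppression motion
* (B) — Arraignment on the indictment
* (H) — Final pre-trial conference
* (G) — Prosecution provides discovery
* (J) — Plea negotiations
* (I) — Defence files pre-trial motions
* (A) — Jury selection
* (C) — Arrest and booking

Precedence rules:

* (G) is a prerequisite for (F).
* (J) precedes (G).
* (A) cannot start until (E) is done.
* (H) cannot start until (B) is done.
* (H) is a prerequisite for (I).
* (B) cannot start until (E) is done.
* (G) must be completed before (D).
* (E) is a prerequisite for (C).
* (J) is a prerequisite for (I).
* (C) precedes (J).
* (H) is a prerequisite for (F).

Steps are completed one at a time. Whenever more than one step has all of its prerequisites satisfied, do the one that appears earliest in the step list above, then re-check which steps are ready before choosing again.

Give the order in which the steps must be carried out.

(E), (B), (H), (A), (C), (J), (G), (D), (F), (I)

(E) is the only step with nothing outstanding, so it goes first.
Ready: (B), (A) and (C). (B) is listed earlier → (B).
(H) now also ready, so the ready set is {(H), (A), (C)}; (H) is listed earlier → (H).
Ready: (A) and (C). (A) is listed earlier → (A).
(C) needed (E), now all done → (C).
(J) needed (C), now all done → (J).
Now (G) and (I) have their prerequisites met. (G) is listed earlier, so (G) next.
(D), (F) and (I) are all available; (D) is listed earlier → (D).
Ready: (F) and (I). (F) is listed earlier → (F).
Next only (I) has its prerequisites met → (I).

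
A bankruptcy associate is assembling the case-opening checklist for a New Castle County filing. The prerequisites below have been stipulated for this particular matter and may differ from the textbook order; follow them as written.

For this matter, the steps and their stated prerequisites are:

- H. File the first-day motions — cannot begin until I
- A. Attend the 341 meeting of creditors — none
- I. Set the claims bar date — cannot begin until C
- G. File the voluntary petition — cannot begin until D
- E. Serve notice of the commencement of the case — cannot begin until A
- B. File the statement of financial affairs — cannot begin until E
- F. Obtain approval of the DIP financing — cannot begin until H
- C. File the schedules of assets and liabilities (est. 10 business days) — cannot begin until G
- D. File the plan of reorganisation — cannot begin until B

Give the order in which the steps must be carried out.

A, E, B, D, G, C, I, H, F

Only A has no prerequisites, so it is first.
E needed A, now all done → E.
B needed E, now all done → B.
That leaves D as the only ready step → D.
That leaves G as the only ready step → G.
Next only C has its prerequisites met → C.
I needed C, now all done → I.
Next only H has its prerequisites met → H.
That leaves F as the only ready step → F.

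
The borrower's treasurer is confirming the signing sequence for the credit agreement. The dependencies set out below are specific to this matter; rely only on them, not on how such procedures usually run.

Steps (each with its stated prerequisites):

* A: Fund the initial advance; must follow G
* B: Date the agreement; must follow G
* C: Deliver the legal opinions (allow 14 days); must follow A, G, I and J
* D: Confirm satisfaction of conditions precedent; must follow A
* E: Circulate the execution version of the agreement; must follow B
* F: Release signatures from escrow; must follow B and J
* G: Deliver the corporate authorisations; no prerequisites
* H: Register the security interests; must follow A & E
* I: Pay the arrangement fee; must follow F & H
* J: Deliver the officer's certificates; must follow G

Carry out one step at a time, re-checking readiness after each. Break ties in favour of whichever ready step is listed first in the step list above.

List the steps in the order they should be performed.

G has no prerequisites → G first.
Ready: A, B and J. A is listed earlier → A.
D now also ready, so the ready set is {B, D, J}; B is listed earlier → B.
E now also ready, so the ready set is {D, E, J}; D is listed earlier → D.
Now E and J have their prerequisites met. E is listed earlier, so E next.
H now also ready, so the ready set is {H, J}; H is listed earlier → H.
J is the only step now ready → J.
Next only F has its prerequisites met → F.
I needed F and H, now all done → I.
C needed A, G, I and J, now all done → C.

G, A, B, D, E, H, J, F, I, C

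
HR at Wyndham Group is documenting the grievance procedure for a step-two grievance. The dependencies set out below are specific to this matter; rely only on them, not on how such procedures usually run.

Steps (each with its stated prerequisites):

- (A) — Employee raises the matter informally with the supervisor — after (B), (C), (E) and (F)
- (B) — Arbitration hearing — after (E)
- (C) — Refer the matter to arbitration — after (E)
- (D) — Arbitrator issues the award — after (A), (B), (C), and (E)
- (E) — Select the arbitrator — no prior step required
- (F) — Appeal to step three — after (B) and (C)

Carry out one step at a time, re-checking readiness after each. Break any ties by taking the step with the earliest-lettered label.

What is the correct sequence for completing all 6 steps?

Only (E) has no prerequisites, so it is first.
Now (B) and (C) have their prerequisites met. (B) has the earlier label, so (B) next.
(C) needed (E), now all done → (C).
(F) is the only step now ready → (F).
(A) needed (B), (C), (E) and (F), now all done → (A).
Next only (D) has its prerequisites met → (D).

(E), (B), (C), (F), (A), (D)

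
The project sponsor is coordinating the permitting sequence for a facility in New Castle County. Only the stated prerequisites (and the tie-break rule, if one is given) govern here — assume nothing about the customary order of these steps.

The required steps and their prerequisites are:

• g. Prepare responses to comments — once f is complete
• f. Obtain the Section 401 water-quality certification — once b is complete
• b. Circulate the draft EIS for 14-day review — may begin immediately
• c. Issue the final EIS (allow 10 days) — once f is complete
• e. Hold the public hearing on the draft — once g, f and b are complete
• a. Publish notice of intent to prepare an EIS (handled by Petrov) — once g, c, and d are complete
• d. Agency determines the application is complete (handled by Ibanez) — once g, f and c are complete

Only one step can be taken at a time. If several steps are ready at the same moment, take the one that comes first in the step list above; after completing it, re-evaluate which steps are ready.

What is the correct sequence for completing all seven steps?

b → f → g → c → e → d → a

b has no prerequisites → b first.
f needed b, now all done → f.
Now g and c have their prerequisites met. g is listed earlier, so g next.
e now also ready, so the ready set is {c, e}; c is listed earlier → c.
e and d are both available; e is listed earlier → e.
d needed g, f and c, now all done → d.
That leaves a as the only ready step → a.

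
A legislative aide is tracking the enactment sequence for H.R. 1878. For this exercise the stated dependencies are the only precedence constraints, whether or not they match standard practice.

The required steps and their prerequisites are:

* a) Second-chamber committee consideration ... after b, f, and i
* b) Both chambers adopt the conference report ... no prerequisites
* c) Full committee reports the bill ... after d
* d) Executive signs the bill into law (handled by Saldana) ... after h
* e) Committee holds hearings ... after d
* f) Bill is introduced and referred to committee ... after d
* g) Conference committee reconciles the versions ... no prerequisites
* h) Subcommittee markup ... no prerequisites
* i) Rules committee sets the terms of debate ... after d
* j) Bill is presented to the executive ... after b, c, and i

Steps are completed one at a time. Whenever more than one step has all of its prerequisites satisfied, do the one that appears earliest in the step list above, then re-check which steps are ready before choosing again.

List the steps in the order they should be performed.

b, g and h have no prerequisites; b is listed earlier, so b is first.
g and h are both available; g is listed earlier → g.
h is the only step now ready → h.
d is the only step now ready → d.
Ready: c, e, f and i. c is listed earlier → c.
Now e, f and i have their prerequisites met. e is listed earlier, so e next.
Now f and i have their prerequisites met. f is listed earlier, so f next.
i is the only step now ready → i.
Now a and j have their prerequisites met. a is listed earlier, so a next.
That leaves j as the only ready step → j.

b → g → h → d → c → e → f → i → a → j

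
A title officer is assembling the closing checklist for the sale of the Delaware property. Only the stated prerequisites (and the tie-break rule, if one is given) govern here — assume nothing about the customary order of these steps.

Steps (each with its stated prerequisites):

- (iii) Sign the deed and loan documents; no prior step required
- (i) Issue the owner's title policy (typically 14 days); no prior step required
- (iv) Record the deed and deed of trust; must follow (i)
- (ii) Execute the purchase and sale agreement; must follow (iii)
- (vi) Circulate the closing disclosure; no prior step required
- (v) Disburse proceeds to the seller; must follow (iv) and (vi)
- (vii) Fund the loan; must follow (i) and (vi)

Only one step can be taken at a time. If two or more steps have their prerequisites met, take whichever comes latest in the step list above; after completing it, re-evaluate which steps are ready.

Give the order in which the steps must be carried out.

(vi) (i) (vii) (iv) (v) (iii) (ii)

Nothing is required for (vi), (i) and (iii). (vi) is listed later → (vi) first.
(i) and (iii) are both available; (i) is listed later → (i).
(vii) and (iv) now also ready, so the ready set is {(vii), (iv), (iii)}; (vii) is listed later → (vii).
Now (iv) and (iii) have their prerequisites met. (iv) is listed later, so (iv) next.
(v) now also ready, so the ready set is {(v), (iii)}; (v) is listed later → (v).
(iii) is the only step now ready → (iii).
(ii) is the only step now ready → (ii).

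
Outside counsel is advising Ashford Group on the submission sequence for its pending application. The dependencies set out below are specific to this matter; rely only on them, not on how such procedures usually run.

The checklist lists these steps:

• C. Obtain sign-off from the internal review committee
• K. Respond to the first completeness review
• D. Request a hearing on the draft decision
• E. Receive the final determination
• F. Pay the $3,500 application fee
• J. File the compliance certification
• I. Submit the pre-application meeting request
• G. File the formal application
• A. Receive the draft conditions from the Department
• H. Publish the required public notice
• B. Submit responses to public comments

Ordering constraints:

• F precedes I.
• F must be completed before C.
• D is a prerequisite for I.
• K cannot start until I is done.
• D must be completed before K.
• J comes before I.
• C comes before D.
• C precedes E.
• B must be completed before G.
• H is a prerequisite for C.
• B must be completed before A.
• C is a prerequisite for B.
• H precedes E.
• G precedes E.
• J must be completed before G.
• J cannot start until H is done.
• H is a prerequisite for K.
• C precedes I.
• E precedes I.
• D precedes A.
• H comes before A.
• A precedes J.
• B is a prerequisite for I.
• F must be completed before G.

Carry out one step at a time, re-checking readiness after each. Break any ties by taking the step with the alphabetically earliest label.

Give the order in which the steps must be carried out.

F and H have no prerequisites; F has the earlier label, so F is first.
H is the only step now ready → H.
C needed F and H, now all done → C.
Now B and D have their prerequisites met. B has the earlier label, so B next.
D needed C, now all done → D.
A is the only step now ready → A.
J needed A and H, now all done → J.
G is the only step now ready → G.
E is the only step now ready → E.
That leaves I as the only ready step → I.
K needed D, H and I, now all done → K.

F → H → C → B → D → A → J → G → E → I → K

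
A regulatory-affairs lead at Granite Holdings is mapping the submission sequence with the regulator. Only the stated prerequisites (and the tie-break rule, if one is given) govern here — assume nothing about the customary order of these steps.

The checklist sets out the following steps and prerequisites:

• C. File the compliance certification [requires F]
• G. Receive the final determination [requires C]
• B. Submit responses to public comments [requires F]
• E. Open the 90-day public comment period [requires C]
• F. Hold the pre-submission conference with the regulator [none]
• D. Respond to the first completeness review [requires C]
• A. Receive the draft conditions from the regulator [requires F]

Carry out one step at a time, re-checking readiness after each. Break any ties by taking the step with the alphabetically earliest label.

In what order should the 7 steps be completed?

F is the only step with nothing outstanding, so it goes first.
A, B and C are all available; A has the earlier label → A.
Ready: B and C. B has the earlier label → B.
Next only C has its prerequisites met → C.
D, E and G are all available; D has the earlier label → D.
Now E and G have their prerequisites met. E has the earlier label, so E next.
G is the only step now ready → G.

F → A → B → C → D → E → G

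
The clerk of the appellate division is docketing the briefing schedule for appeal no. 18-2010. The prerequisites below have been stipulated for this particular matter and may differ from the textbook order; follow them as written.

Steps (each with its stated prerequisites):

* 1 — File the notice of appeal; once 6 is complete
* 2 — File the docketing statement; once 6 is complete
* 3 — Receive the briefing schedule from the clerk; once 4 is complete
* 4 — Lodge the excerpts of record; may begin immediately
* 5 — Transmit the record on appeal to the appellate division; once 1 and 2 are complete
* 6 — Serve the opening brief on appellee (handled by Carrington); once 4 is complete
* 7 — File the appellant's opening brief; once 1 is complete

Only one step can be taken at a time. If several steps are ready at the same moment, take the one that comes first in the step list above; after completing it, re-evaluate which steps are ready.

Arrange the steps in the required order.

4 is the only step with nothing outstanding, so it goes first.
Now 3 and 6 have their prerequisites met. 3 is listed earlier, so 3 next.
6 is the only step now ready → 6.
Now 1 and 2 have their prerequisites met. 1 is listed earlier, so 1 next.
7 now also ready, so the ready set is {2, 7}; 2 is listed earlier → 2.
5 and 7 are both available; 5 is listed earlier → 5.
7 needed 1, now all done → 7.

4 → 3 → 6 → 1 → 2 → 5 → 7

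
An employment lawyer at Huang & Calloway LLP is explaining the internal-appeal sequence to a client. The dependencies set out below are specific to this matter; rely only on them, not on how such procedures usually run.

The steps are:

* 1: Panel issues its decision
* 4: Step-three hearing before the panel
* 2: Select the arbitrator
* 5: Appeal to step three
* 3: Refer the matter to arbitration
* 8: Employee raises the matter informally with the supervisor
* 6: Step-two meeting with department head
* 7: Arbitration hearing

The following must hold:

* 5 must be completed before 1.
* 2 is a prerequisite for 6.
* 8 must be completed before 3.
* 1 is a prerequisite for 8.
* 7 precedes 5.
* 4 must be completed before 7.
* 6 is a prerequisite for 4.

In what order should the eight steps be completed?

2 → 6 → 4 → 7 → 5 → 1 → 8 → 3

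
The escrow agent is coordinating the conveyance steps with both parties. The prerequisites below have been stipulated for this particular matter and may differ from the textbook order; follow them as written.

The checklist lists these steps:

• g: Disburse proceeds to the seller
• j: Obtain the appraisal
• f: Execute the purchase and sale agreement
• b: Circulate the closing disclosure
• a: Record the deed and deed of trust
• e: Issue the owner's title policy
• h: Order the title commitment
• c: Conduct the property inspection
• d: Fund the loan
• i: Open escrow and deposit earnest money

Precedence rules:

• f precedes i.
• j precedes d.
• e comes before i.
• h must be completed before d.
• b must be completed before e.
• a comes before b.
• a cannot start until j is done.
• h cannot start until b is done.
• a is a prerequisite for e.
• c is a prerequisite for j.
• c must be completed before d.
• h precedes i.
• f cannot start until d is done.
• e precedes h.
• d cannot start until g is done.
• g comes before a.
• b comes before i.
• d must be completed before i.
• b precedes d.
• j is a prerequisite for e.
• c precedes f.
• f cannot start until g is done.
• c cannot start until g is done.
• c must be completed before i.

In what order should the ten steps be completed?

g c j a b e h d f i

Only g has no prerequisites, so it is first.
c needed g, now all done → c.
That leaves j as the only ready step → j.
That leaves a as the only ready step → a.
b is the only step now ready → b.
That leaves e as the only ready step → e.
Next only h has its prerequisites met → h.
d needed g, j, b, h and c, now all done → d.
Next only f has its prerequisites met → f.
i is the only step now ready → i.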